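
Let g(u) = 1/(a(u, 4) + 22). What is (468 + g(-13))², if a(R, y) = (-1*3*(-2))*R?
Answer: 686806849/3136 ≈ 2.1901e+5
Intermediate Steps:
a(R, y) = 6*R (a(R, y) = (-3*(-2))*R = 6*R)
g(u) = 1/(22 + 6*u) (g(u) = 1/(6*u + 22) = 1/(22 + 6*u))
(468 + g(-13))² = (468 + 1/(2*(11 + 3*(-13))))² = (468 + 1/(2*(11 - 39)))² = (468 + (½)/(-28))² = (468 + (½)*(-1/28))² = (468 - 1/56)² = (26207/56)² = 686806849/3136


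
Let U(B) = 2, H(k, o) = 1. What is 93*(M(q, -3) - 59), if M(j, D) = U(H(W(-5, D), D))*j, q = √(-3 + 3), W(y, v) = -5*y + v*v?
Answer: -5487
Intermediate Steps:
W(y, v) = v² - 5*y (W(y, v) = -5*y + v² = v² - 5*y)
q = 0 (q = √0 = 0)
M(j, D) = 2*j
93*(M(q, -3) - 59) = 93*(2*0 - 59) = 93*(0 - 59) = 93*(-59) = -5487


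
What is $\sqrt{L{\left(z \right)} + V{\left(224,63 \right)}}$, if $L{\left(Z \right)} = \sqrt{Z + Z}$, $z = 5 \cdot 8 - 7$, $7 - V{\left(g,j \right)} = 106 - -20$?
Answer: $\sqrt{-119 + \sqrt{66}} \approx 10.53 i$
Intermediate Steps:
$V{\left(g,j \right)} = -119$ ($V{\left(g,j \right)} = 7 - \left(106 - -20\right) = 7 - \left(106 + 20\right) = 7 - 126 = -119$)
$z = 33$ ($z = 40 - 7 = 33$)
$L{\left(Z \right)} = \sqrt{2} \sqrt{Z}$ ($L{\left(Z \right)} = \sqrt{2 Z} = \sqrt{2} \sqrt{Z}$)
$\sqrt{L{\left(z \right)} + V{\left(224,63 \right)}} = \sqrt{\sqrt{2} \sqrt{33} - 119} = \sqrt{\sqrt{66} - 119} = \sqrt{-119 + \sqrt{66}}$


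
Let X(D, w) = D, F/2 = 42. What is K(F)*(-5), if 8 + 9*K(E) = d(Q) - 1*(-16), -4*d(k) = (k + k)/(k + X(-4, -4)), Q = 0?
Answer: -40/9 ≈ -4.4444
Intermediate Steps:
F = 84 (F = 2*42 = 84)
d(k) = -k/(2*(-4 + k)) (d(k) = -(k + k)/(4*(k - 4)) = -2*k/(4*(-4 + k)) = -k/(2*(-4 + k)))
K(E) = 8/9 (K(E) = -8/9 + (-1*0/(-8 + 2*0) - 1*(-16))/9 = -8/9 + (-1*0/(-8 + 0) + 16)/9 = -8/9 + (-1*0/(-8) + 16)/9 = -8/9 + (-1*0*(-1/8) + 16)/9 = -8/9 + (0 + 16)/9 = -8/9 + (1/9)*16 = -8/9 + 16/9 = 8/9)
K(F)*(-5) = (8/9)*(-5) = -40/9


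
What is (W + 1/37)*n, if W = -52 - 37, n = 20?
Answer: -65840/37 ≈ -1779.5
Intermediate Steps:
W = -89
(W + 1/37)*n = (-89 + 1/37)*20 = -3292/37*20 = -65840/37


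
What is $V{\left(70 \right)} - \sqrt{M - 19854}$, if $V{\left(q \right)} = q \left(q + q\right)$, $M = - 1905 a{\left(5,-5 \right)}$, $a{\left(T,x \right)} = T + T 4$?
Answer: $9800 - i \sqrt{67479} \approx 9800.0 - 259.77 i$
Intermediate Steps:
$a{\left(T,x \right)} = 5 T$ ($a{\left(T,x \right)} = T + 4 T = 5 T$)
$M = -47625$ ($M = - 1905 \cdot 5 \cdot 5 = \left(-1905\right) 25 = -47625$)
$V{\left(q \right)} = 2 q^{2}$ ($V{\left(q \right)} = q 2 q = 2 q^{2}$)
$V{\left(70 \right)} - \sqrt{M - 19854} = 2 \cdot 70^{2} - \sqrt{-47625 - 19854} = 2 \cdot 4900 - \sqrt{-67479} = 9800 - i \sqrt{67479}$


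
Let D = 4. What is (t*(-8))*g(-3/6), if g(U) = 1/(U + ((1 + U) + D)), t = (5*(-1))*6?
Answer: 60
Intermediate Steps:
t = -30 (t = -5*6 = -30)
g(U) = 1/(5 + 2*U) (g(U) = 1/(U + ((1 + U) + 4)) = 1/(U + (5 + U)) = 1/(5 + 2*U))
(t*(-8))*g(-3/6) = (-30*(-8))/(5 + 2*(-3/6)) = 240/(5 + 2*(-3*⅙)) = 240/(5 + 2*(-½)) = 240/(5 - 1) = 240/4 = 240*(¼) = 60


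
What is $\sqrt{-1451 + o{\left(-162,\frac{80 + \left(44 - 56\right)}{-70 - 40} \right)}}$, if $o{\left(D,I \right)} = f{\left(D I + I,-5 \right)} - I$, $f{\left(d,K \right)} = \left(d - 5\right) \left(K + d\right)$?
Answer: $\frac{2 \sqrt{5660549}}{55} \approx 86.516$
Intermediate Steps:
$f{\left(d,K \right)} = \left(-5 + d\right) \left(K + d\right)$
$o{\left(D,I \right)} = 25 + \left(I + D I\right)^{2} - 11 I - 10 D I$ ($o{\left(D,I \right)} = \left(\left(D I + I\right)^{2} - -25 - 5 \left(D I + I\right) - 5 \left(D I + I\right)\right) - I = \left(\left(I + D I\right)^{2} + 25 - 5 \left(I + D I\right) - 5 \left(I + D I\right)\right) - I = \left(\left(I + D I\right)^{2} + 25 - \left(5 I + 5 D I\right) - \left(5 I + 5 D I\right)\right) - I = \left(25 + \left(I + D I\right)^{2} - 10 I - 10 D I\right) - I = 25 + \left(I + D I\right)^{2} - 11 I - 10 D I$)
$\sqrt{-1451 + o{\left(-162,\frac{80 + \left(44 - 56\right)}{-70 - 40} \right)}} = \sqrt{-1451 - \left(-25 + \frac{80 + \left(44 - 56\right)}{-70 - 40} - \left(\frac{80 + \left(44 - 56\right)}{-70 - 40}\right)^{2} \left(1 - 162\right)^{2} + 10 \frac{80 + \left(44 - 56\right)}{-70 - 40} \left(1 - 162\right)\right)} = \sqrt{-1451 - \left(-25 + \frac{80 - 12}{-110} - \left(\frac{80 - 12}{-110}\right)^{2} \left(-161\right)^{2} + 10 \frac{80 - 12}{-110} \left(-161\right)\right)} = \sqrt{-1451 - \left(-25 - \frac{34}{55} - \left(68 \left(- \frac{1}{110}\right)\right)^{2} \cdot 25921 + 10 \cdot 68 \left(- \frac{1}{110}\right) \left(-161\right)\right)} = \sqrt{-1451 + \left(25 - - \frac{34}{55} + \left(- \frac{34}{55}\right)^{2} \cdot 25921 - \left(- \frac{68}{11}\right) \left(-161\right)\right)} = \sqrt{-1451 + \left(25 + \frac{34}{55} + \frac{1156}{3025} \cdot 25921 - \frac{10948}{11}\right)} = \sqrt{-1451 + \left(25 + \frac{34}{55} + \frac{29964676}{3025} - \frac{10948}{11}\right)} = \sqrt{-1451 + \frac{27031471}{3025}} = \sqrt{\frac{22642196}{3025}} = \frac{2 \sqrt{5660549}}{55}$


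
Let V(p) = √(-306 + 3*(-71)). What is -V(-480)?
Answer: -I*√519 ≈ -22.782*I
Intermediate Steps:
V(p) = I*√519 (V(p) = √(-306 - 213) = √(-519) = I*√519)
-V(-480) = -I*√519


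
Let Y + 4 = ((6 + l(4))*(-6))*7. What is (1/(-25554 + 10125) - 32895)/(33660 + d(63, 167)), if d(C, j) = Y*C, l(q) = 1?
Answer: -253768478/114838047 ≈ -2.2098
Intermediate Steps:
Y = -298 (Y = -4 + ((6 + 1)*(-6))*7 = -4 + (7*(-6))*7 = -4 - 42*7 = -4 - 294 = -298)
d(C, j) = -298*C
(1/(-25554 + 10125) - 32895)/(33660 + d(63, 167)) = (1/(-25554 + 10125) - 32895)/(33660 - 298*63) = (1/(-15429) - 32895)/(33660 - 18774) = (-1/15429 - 32895)/14886 = -507536956/15429*1/14886 = -253768478/114838047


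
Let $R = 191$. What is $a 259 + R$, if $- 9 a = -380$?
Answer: $\frac{100139}{9} \approx 11127.0$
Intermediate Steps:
$a = \frac{380}{9}$ ($a = \left(- \frac{1}{9}\right) \left(-380\right) = \frac{380}{9} \approx 42.222$)
$a 259 + R = \frac{380}{9} \cdot 259 + 191 = \frac{98420}{9} + 191 = \frac{100139}{9}$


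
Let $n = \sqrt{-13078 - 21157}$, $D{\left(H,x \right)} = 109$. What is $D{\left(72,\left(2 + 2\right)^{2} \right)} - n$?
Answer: $109 - i \sqrt{34235} \approx 109.0 - 185.03 i$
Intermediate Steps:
$n = i \sqrt{34235}$ ($n = \sqrt{-34235} = i \sqrt{34235} \approx 185.03 i$)
$D{\left(72,\left(2 + 2\right)^{2} \right)} - n = 109 - i \sqrt{34235}$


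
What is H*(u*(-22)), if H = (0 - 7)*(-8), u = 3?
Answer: -3696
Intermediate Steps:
H = 56 (H = -7*(-8) = 56)
H*(u*(-22)) = 56*(3*(-22)) = 56*(-66) = -3696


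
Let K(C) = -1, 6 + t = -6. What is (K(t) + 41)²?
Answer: 1600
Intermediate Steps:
t = -12 (t = -6 - 6 = -12)
(K(t) + 41)² = (-1 + 41)² = 40² = 1600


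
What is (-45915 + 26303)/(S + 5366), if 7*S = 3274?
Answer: -34321/10209 ≈ -3.3618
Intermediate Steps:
S = 3274/7 (S = (⅐)*3274 = 3274/7 ≈ 467.71)
(-45915 + 26303)/(S + 5366) = (-45915 + 26303)/(3274/7 + 5366) = -19612/40836/7 = -19612*7/40836 = -34321/10209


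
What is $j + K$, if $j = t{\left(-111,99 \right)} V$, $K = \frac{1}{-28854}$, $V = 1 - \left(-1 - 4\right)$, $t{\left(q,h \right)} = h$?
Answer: $\frac{17139275}{28854} \approx 594.0$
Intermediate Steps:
$V = 6$ ($V = 1 - \left(-1 - 4\right) = 1 - -5 = 1 + 5 = 6$)
$K = - \frac{1}{28854} \approx -3.4657 \cdot 10^{-5}$
$j = 594$ ($j = 99 \cdot 6 = 594$)
$j + K = 594 - \frac{1}{28854} = \frac{17139275}{28854}$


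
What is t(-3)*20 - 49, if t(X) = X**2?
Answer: 131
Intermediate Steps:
t(-3)*20 - 49 = (-3)**2*20 - 49 = 9*20 - 49 = 180 - 49 = 131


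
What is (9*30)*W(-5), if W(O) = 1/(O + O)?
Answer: -27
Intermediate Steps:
W(O) = 1/(2*O)
(9*30)*W(-5) = (9*30)*((1/2)/(-5)) = 270*((1/2)*(-1/5)) = 270*(-1/10) = -27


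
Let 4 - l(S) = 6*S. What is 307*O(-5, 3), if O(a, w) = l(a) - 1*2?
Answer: 9824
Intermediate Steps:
l(S) = 4 - 6*S
O(a, w) = 2 - 6*a (O(a, w) = (4 - 6*a) - 1*2 = (4 - 6*a) - 2 = 2 - 6*a)
307*O(-5, 3) = 307*(2 - 6*(-5)) = 307*(2 + 30) = 307*32 = 9824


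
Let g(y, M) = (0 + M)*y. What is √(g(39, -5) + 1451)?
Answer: 2*√314 ≈ 35.440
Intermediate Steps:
g(y, M) = M*y
√(g(39, -5) + 1451) = √(-5*39 + 1451) = √(-195 + 1451) = √1256 = 2*√314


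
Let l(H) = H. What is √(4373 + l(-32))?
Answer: √4341 ≈ 65.886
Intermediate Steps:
√(4373 + l(-32)) = √(4373 - 32) = √4341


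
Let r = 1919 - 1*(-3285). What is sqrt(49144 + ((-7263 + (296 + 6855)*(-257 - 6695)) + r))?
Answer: I*sqrt(49666667) ≈ 7047.5*I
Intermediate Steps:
r = 5204 (r = 1919 + 3285 = 5204)
sqrt(49144 + ((-7263 + (296 + 6855)*(-257 - 6695)) + r)) = sqrt(49144 + ((-7263 + (296 + 6855)*(-257 - 6695)) + 5204)) = sqrt(49144 + ((-7263 + 7151*(-6952)) + 5204)) = sqrt(49144 + ((-7263 - 49713752) + 5204)) = sqrt(49144 + (-49721015 + 5204)) = sqrt(49144 - 49715811) = sqrt(-49666667) = I*sqrt(49666667)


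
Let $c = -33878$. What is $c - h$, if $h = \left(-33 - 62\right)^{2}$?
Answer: $-42903$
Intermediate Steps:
$h = 9025$ ($h = \left(-95\right)^{2} = 9025$)
$c - h = -33878 - 9025 = -42903$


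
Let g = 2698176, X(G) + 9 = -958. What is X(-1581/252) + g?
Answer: 2697209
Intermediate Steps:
X(G) = -967 (X(G) = -9 - 958 = -967)
X(-1581/252) + g = -967 + 2698176 = 2697209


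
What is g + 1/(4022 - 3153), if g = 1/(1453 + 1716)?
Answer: 4038/2753861 ≈ 0.0014663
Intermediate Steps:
g = 1/3169 ≈ 0.00031556
g + 1/(4022 - 3153) = 1/3169 + 1/(4022 - 3153) = 1/3169 + 1/869 = 4038/2753861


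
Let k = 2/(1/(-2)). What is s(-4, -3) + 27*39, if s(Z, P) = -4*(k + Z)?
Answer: 1085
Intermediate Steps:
k = -4 (k = 2/(-½) = 2*(-2) = -4)
s(Z, P) = 16 - 4*Z (s(Z, P) = -4*(-4 + Z) = 16 - 4*Z)
s(-4, -3) + 27*39 = (16 - 4*(-4)) + 27*39 = (16 + 16) + 1053 = 32 + 1053 = 1085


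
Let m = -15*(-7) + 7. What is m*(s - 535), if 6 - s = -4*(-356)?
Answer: -218736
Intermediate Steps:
m = 112 (m = 105 + 7 = 112)
s = -1418 (s = 6 - (-4)*(-356) = 6 - 1*1424 = 6 - 1424 = -1418)
m*(s - 535) = 112*(-1418 - 535) = 112*(-1953) = -218736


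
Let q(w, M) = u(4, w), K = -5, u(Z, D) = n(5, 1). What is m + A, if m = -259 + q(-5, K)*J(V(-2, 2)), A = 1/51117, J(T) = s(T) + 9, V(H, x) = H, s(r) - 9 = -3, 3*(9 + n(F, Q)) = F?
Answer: -18862172/51117 ≈ -369.00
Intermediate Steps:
n(F, Q) = -9 + F/3
s(r) = 6 (s(r) = 9 - 3 = 6)
u(Z, D) = -22/3 (u(Z, D) = -9 + (⅓)*5 = -9 + 5/3 = -22/3)
J(T) = 15 (J(T) = 6 + 9 = 15)
q(w, M) = -22/3
A = 1/51117 ≈ 1.9563e-5
m = -369 (m = -259 - 22/3*15 = -259 - 110 = -369)
m + A = -369 + 1/51117 = -18862172/51117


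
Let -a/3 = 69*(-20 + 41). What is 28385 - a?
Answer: 32732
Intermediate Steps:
a = -4347 (a = -207*(-20 + 41) = -207*21 = -3*1449 = -4347)
28385 - a = 28385 - 1*(-4347) = 28385 + 4347 = 32732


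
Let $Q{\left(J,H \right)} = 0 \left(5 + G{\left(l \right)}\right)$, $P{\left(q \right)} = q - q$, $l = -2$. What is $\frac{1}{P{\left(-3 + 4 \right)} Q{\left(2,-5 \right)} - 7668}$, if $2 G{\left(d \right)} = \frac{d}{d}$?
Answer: $- \frac{1}{7668} \approx -0.00013041$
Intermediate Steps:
$G{\left(d \right)} = \frac{1}{2}$ ($G{\left(d \right)} = \frac{d \frac{1}{d}}{2} = \frac{1}{2} \cdot 1 = \frac{1}{2}$)
$P{\left(q \right)} = 0$
$Q{\left(J,H \right)} = 0$ ($Q{\left(J,H \right)} = 0 \left(5 + \frac{1}{2}\right) = 0 \cdot \frac{11}{2} = 0$)
$\frac{1}{P{\left(-3 + 4 \right)} Q{\left(2,-5 \right)} - 7668} = \frac{1}{0 \cdot 0 - 7668} = \frac{1}{0 - 7668} = \frac{1}{-7668} = - \frac{1}{7668}$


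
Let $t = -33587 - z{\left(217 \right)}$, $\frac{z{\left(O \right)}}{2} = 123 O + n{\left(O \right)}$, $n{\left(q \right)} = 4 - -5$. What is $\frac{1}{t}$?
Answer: $- \frac{1}{86987} \approx -1.1496 \cdot 10^{-5}$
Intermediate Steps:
$n{\left(q \right)} = 9$ ($n{\left(q \right)} = 4 + 5 = 9$)
$z{\left(O \right)} = 18 + 246 O$ ($z{\left(O \right)} = 2 \left(123 O + 9\right) = 2 \left(9 + 123 O\right) = 18 + 246 O$)
$t = -86987$ ($t = -33587 - \left(18 + 246 \cdot 217\right) = -33587 - \left(18 + 53382\right) = -33587 - 53400 = -86987$)
$\frac{1}{t} = \frac{1}{-86987} = - \frac{1}{86987}$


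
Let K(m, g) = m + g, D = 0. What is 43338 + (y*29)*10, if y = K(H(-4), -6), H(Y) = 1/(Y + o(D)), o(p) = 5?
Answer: 41888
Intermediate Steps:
H(Y) = 1/(5 + Y) (H(Y) = 1/(Y + 5) = 1/(5 + Y))
K(m, g) = g + m
y = -5 (y = -6 + 1/(5 - 4) = -6 + 1/1 = -6 + 1 = -5)
43338 + (y*29)*10 = 43338 - 5*29*10 = 43338 - 145*10 = 43338 - 1450 = 41888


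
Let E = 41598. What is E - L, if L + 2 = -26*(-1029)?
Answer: 14846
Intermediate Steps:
L = 26752 (L = -2 - 26*(-1029) = -2 - 1*(-26754) = -2 + 26754 = 26752)
E - L = 41598 - 1*26752 = 41598 - 26752 = 14846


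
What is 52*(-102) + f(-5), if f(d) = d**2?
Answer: -5279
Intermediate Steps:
52*(-102) + f(-5) = 52*(-102) + (-5)**2 = -5304 + 25 = -5279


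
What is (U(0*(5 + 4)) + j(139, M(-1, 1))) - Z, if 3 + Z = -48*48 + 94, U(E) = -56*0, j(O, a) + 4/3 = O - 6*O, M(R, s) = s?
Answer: 4550/3 ≈ 1516.7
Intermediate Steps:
j(O, a) = -4/3 - 5*O (j(O, a) = -4/3 + (O - 6*O) = -4/3 - 5*O)
U(E) = 0
Z = -2213 (Z = -3 + (-48*48 + 94) = -3 + (-2304 + 94) = -3 - 2210 = -2213)
(U(0*(5 + 4)) + j(139, M(-1, 1))) - Z = (0 + (-4/3 - 5*139)) - 1*(-2213) = (0 + (-4/3 - 695)) + 2213 = (0 - 2089/3) + 2213 = -2089/3 + 2213 = 4550/3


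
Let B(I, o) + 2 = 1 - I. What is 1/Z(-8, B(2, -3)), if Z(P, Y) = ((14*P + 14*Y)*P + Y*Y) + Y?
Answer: 1/1238 ≈ 0.00080775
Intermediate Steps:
B(I, o) = -1 - I (B(I, o) = -2 + (1 - I) = -1 - I)
Z(P, Y) = Y + Y**2 + P*(14*P + 14*Y) (Z(P, Y) = (P*(14*P + 14*Y) + Y**2) + Y = (Y**2 + P*(14*P + 14*Y)) + Y = Y + Y**2 + P*(14*P + 14*Y))
1/Z(-8, B(2, -3)) = 1/((-1 - 1*2) + (-1 - 1*2)**2 + 14*(-8)**2 + 14*(-8)*(-1 - 1*2)) = 1/((-1 - 2) + (-1 - 2)**2 + 14*64 + 14*(-8)*(-1 - 2)) = 1/(-3 + (-3)**2 + 896 + 14*(-8)*(-3)) = 1/(-3 + 9 + 896 + 336) = 1/1238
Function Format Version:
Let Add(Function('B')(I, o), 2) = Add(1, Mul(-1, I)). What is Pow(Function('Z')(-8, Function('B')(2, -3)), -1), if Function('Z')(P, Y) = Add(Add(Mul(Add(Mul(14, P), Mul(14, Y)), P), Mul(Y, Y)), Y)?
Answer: Rational(1, 1238) ≈ 0.00080775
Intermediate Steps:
Function('B')(I, o) = Add(-1, Mul(-1, I)) (Function('B')(I, o) = Add(-2, Add(1, Mul(-1, I))) = Add(-1, Mul(-1, I)))
Function('Z')(P, Y) = Add(Y, Pow(Y, 2), Mul(P, Add(Mul(14, P), Mul(14, Y)))) (Function('Z')(P, Y) = Add(Add(Mul(P, Add(Mul(14, P), Mul(14, Y))), Pow(Y, 2)), Y) = Add(Add(Pow(Y, 2), Mul(P, Add(Mul(14, P), Mul(14, Y)))), Y) = Add(Y, Pow(Y, 2), Mul(P, Add(Mul(14, P), Mul(14, Y)))))
Pow(Function('Z')(-8, Function('B')(2, -3)), -1) = Pow(Add(Add(-1, Mul(-1, 2)), Pow(Add(-1, Mul(-1, 2)), 2), Mul(14, Pow(-8, 2)), Mul(14, -8, Add(-1, Mul(-1, 2)))), -1) = Pow(Add(Add(-1, -2), Pow(Add(-1, -2), 2), Mul(14, 64), Mul(14, -8, Add(-1, -2))), -1) = Pow(Add(-3, Pow(-3, 2), 896, Mul(14, -8, -3)), -1) = Pow(Add(-3, 9, 896, 336), -1) = Pow(1238, -1) = Rational(1, 1238)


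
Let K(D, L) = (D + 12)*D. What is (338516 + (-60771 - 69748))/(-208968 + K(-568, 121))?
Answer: 207997/106840 ≈ 1.9468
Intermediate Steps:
K(D, L) = D*(12 + D) (K(D, L) = (12 + D)*D = D*(12 + D))
(338516 + (-60771 - 69748))/(-208968 + K(-568, 121)) = (338516 + (-60771 - 69748))/(-208968 - 568*(12 - 568)) = (338516 - 130519)/(-208968 - 568*(-556)) = 207997/(-208968 + 315808) = 207997/106840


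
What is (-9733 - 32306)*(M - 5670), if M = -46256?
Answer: 2182917114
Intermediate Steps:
(-9733 - 32306)*(M - 5670) = (-9733 - 32306)*(-46256 - 5670) = -42039*(-51926) = 2182917114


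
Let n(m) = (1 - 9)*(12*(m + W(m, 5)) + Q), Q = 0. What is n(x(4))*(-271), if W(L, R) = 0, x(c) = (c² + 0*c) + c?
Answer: 520320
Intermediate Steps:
x(c) = c + c² (x(c) = (c² + 0) + c = c² + c = c + c²)
n(m) = -96*m (n(m) = (1 - 9)*(12*(m + 0) + 0) = -8*(12*m + 0) = -96*m)
n(x(4))*(-271) = -384*(1 + 4)*(-271) = -384*5*(-271) = -96*20*(-271) = -1920*(-271) = 520320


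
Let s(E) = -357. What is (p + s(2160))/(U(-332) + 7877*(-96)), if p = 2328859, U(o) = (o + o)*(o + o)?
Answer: -1164251/157648 ≈ -7.3851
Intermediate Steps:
U(o) = 4*o² (U(o) = (2*o)*(2*o) = 4*o²)
(p + s(2160))/(U(-332) + 7877*(-96)) = (2328859 - 357)/(4*(-332)² + 7877*(-96)) = 2328502/(4*110224 - 756192) = 2328502/(440896 - 756192) = 2328502/(-315296) = 2328502*(-1/315296) = -1164251/157648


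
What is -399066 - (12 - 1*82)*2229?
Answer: -243036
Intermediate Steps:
-399066 - (12 - 1*82)*2229 = -399066 - (12 - 82)*2229 = -399066 - (-70)*2229 = -399066 - 1*(-156030) = -399066 + 156030 = -243036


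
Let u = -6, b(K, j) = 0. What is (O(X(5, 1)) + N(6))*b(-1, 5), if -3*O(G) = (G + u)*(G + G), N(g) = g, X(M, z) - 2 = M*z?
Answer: 0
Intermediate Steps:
X(M, z) = 2 + M*z
O(G) = -2*G*(-6 + G)/3 (O(G) = -(G - 6)*(G + G)/3 = -(-6 + G)*2*G/3 = -2*G*(-6 + G)/3)
(O(X(5, 1)) + N(6))*b(-1, 5) = (2*(2 + 5*1)*(6 - (2 + 5*1))/3 + 6)*0 = (2*(2 + 5)*(6 - (2 + 5))/3 + 6)*0 = ((2/3)*7*(6 - 1*7) + 6)*0 = ((2/3)*7*(6 - 7) + 6)*0 = ((2/3)*7*(-1) + 6)*0 = (-14/3 + 6)*0 = (4/3)*0 = 0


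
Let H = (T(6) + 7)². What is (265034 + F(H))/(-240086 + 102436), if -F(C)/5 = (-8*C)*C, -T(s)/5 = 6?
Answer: -5729337/68825 ≈ -83.245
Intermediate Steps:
T(s) = -30 (T(s) = -5*6 = -30)
H = 529 (H = (-30 + 7)² = (-23)² = 529)
F(C) = 40*C² (F(C) = -5*(-8*C)*C = -(-40)*C² = 40*C²)
(265034 + F(H))/(-240086 + 102436) = (265034 + 40*529²)/(-240086 + 102436) = (265034 + 40*279841)/(-137650) = (265034 + 11193640)*(-1/137650) = 11458674*(-1/137650) = -5729337/68825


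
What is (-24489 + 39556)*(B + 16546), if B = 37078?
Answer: 807952808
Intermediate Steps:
(-24489 + 39556)*(B + 16546) = (-24489 + 39556)*(37078 + 16546) = 15067*53624 = 807952808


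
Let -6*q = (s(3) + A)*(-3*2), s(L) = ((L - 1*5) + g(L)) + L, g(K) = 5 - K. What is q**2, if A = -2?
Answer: 1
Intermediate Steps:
s(L) = L (s(L) = ((L - 1*5) + (5 - L)) + L = ((L - 5) + (5 - L)) + L = ((-5 + L) + (5 - L)) + L = 0 + L = L)
q = 1 (q = -(3 - 2)*(-3*2)/6 = -(-6)/6 = -1/6*(-6) = 1)
q**2 = 1**2 = 1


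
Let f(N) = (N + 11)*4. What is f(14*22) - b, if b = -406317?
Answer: 407593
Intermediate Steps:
f(N) = 44 + 4*N (f(N) = (11 + N)*4 = 44 + 4*N)
f(14*22) - b = (44 + 4*(14*22)) - 1*(-406317) = (44 + 4*308) + 406317 = (44 + 1232) + 406317 = 1276 + 406317 = 407593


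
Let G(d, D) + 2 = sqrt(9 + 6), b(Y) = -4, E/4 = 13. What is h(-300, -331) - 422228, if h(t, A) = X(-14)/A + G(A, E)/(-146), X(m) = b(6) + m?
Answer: -10202293519/24163 - sqrt(15)/146 ≈ -4.2223e+5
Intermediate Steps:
E = 52 (E = 4*13 = 52)
X(m) = -4 + m
G(d, D) = -2 + sqrt(15) (G(d, D) = -2 + sqrt(9 + 6) = -2 + sqrt(15))
h(t, A) = 1/73 - 18/A - sqrt(15)/146 (h(t, A) = (-4 - 14)/A + (-2 + sqrt(15))/(-146) = -18/A + (-2 + sqrt(15))*(-1/146) = -18/A + (1/73 - sqrt(15)/146) = 1/73 - 18/A - sqrt(15)/146)
h(-300, -331) - 422228 = (1/146)*(-2628 - 331*(2 - sqrt(15)))/(-331) - 422228 = (1/146)*(-1/331)*(-2628 + (-662 + 331*sqrt(15))) - 422228 = (1/146)*(-1/331)*(-3290 + 331*sqrt(15)) - 422228 = (1645/24163 - sqrt(15)/146) - 422228 = -10202293519/24163 - sqrt(15)/146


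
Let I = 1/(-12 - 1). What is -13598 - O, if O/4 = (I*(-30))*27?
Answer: -180014/13 ≈ -13847.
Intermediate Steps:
I = -1/13 (I = 1/(-13) = -1/13 ≈ -0.076923)
O = 3240/13 (O = 4*(-1/13*(-30)*27) = 4*((30/13)*27) = 4*(810/13) = 3240/13 ≈ 249.23)
-13598 - O = -13598 - 1*3240/13 = -13598 - 3240/13 = -180014/13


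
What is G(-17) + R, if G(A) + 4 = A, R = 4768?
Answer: 4747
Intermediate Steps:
G(A) = -4 + A
G(-17) + R = (-4 - 17) + 4768 = -21 + 4768 = 4747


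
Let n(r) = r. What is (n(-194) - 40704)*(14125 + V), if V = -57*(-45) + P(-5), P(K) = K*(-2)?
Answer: -682996600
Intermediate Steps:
P(K) = -2*K
V = 2575 (V = -57*(-45) - 2*(-5) = 2565 + 10 = 2575)
(n(-194) - 40704)*(14125 + V) = (-194 - 40704)*(14125 + 2575) = -40898*16700 = -682996600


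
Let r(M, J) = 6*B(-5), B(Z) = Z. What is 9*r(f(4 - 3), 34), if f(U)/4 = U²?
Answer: -270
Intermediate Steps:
f(U) = 4*U²
r(M, J) = -30 (r(M, J) = 6*(-5) = -30)
9*r(f(4 - 3), 34) = 9*(-30) = -270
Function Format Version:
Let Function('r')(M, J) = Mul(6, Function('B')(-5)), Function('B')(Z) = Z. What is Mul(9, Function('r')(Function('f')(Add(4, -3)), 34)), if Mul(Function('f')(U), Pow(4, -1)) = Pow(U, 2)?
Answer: -270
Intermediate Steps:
Function('f')(U) = Mul(4, Pow(U, 2))
Function('r')(M, J) = -30 (Function('r')(M, J) = Mul(6, -5) = -30)
Mul(9, Function('r')(Function('f')(Add(4, -3)), 34)) = Mul(9, -30) = -270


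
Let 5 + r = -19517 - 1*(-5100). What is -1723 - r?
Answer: 12699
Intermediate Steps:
r = -14422 (r = -5 + (-19517 - 1*(-5100)) = -5 + (-19517 + 5100) = -5 - 14417 = -14422)
-1723 - r = -1723 - 1*(-14422) = -1723 + 14422 = 12699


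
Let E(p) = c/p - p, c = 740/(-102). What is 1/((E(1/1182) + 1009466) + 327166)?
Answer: 20094/26685971431 ≈ 7.5298e-7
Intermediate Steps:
c = -370/51 (c = 740*(-1/102) = -370/51 ≈ -7.2549)
E(p) = -p - 370/(51*p) (E(p) = -370/(51*p) - p = -p - 370/(51*p))
1/((E(1/1182) + 1009466) + 327166) = 1/(((-1/1182 - 370/(51*(1/1182))) + 1009466) + 327166) = 1/(((-1*1/1182 - 370/(51*1/1182)) + 1009466) + 327166) = 1/(((-1/1182 - 370/51*1182) + 1009466) + 327166) = 1/(((-1/1182 - 145780/17) + 1009466) + 327166) = 1/((-172311977/20094 + 1009466) + 327166) = 1/(20111897827/20094 + 327166) = 1/(26685971431/20094) = 20094/26685971431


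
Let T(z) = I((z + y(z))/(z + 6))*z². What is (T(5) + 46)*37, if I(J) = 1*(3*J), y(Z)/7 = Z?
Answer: 129722/11 ≈ 11793.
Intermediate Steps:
y(Z) = 7*Z
I(J) = 3*J
T(z) = 24*z³/(6 + z) (T(z) = (3*((z + 7*z)/(z + 6)))*z² = (3*((8*z)/(6 + z)))*z² = (3*(8*z/(6 + z)))*z² = (24*z/(6 + z))*z² = 24*z³/(6 + z))
(T(5) + 46)*37 = (24*5³/(6 + 5) + 46)*37 = (24*125/11 + 46)*37 = (24*125*(1/11) + 46)*37 = (3000/11 + 46)*37 = (3506/11)*37 = 129722/11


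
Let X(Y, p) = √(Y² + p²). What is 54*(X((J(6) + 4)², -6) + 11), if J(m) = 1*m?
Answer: 594 + 108*√2509 ≈ 6003.7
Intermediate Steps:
J(m) = m
54*(X((J(6) + 4)², -6) + 11) = 54*(√(((6 + 4)²)² + (-6)²) + 11) = 54*(√((10²)² + 36) + 11) = 54*(√(100² + 36) + 11) = 54*(√(10000 + 36) + 11) = 54*(√10036 + 11) = 54*(2*√2509 + 11) = 54*(11 + 2*√2509) = 594 + 108*√2509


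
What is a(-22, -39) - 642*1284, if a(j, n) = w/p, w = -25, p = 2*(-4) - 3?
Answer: -9067583/11 ≈ -8.2433e+5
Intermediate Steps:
p = -11 (p = -8 - 3 = -11)
a(j, n) = 25/11 (a(j, n) = -25/(-11) = -25*(-1/11) = 25/11)
a(-22, -39) - 642*1284 = 25/11 - 642*1284 = 25/11 - 824328 = -9067583/11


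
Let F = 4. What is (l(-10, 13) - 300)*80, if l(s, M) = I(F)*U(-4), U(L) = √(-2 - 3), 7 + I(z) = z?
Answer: -24000 - 240*I*√5 ≈ -24000.0 - 536.66*I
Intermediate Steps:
I(z) = -7 + z
U(L) = I*√5 (U(L) = √(-5) = I*√5)
l(s, M) = -3*I*√5 (l(s, M) = (-7 + 4)*(I*√5) = -3*I*√5)
(l(-10, 13) - 300)*80 = (-3*I*√5 - 300)*80 = (-300 - 3*I*√5)*80 = -24000 - 240*I*√5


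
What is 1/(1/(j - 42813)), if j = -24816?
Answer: -67629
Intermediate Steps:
1/(1/(j - 42813)) = 1/(1/(-24816 - 42813)) = 1/(1/(-67629)) = 1/(-1/67629) = -67629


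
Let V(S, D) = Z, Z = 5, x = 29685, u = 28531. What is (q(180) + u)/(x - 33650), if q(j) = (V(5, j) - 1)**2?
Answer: -28547/3965 ≈ -7.1997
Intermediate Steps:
V(S, D) = 5
q(j) = 16 (q(j) = (5 - 1)**2 = 4**2 = 16)
(q(180) + u)/(x - 33650) = (16 + 28531)/(29685 - 33650) = 28547/(-3965) = 28547*(-1/3965) = -28547/3965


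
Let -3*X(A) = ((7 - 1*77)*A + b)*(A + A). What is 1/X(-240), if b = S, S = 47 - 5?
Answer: 1/2694720 ≈ 3.7110e-7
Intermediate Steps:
S = 42
b = 42
X(A) = -2*A*(42 - 70*A)/3 (X(A) = -((7 - 1*77)*A + 42)*(A + A)/3 = -((7 - 77)*A + 42)*2*A/3 = -(-70*A + 42)*2*A/3 = -(42 - 70*A)*2*A/3 = -2*A*(42 - 70*A)/3)
1/X(-240) = 1/((28/3)*(-240)*(-3 + 5*(-240))) = 1/((28/3)*(-240)*(-3 - 1200)) = 1/((28/3)*(-240)*(-1203)) = 1/2694720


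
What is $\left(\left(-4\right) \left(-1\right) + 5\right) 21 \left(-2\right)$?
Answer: $-378$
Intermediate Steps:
$\left(\left(-4\right) \left(-1\right) + 5\right) 21 \left(-2\right) = \left(4 + 5\right) 21 \left(-2\right) = 9 \cdot 21 \left(-2\right) = 189 \left(-2\right) = -378$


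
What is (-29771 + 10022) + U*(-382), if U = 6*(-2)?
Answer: -15165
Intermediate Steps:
U = -12
(-29771 + 10022) + U*(-382) = (-29771 + 10022) - 12*(-382) = -19749 + 4584 = -15165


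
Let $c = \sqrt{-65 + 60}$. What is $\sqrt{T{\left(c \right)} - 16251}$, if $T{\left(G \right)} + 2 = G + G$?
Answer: $\sqrt{-16253 + 2 i \sqrt{5}} \approx 0.0175 + 127.49 i$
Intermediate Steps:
$c = i \sqrt{5}$ ($c = \sqrt{-5} = i \sqrt{5} \approx 2.2361 i$)
$T{\left(G \right)} = -2 + 2 G$ ($T{\left(G \right)} = -2 + \left(G + G\right) = -2 + 2 G$)
$\sqrt{T{\left(c \right)} - 16251} = \sqrt{\left(-2 + 2 i \sqrt{5}\right) - 16251} = \sqrt{-16253 + 2 i \sqrt{5}}$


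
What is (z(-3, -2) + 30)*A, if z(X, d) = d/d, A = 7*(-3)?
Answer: -651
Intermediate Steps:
A = -21
z(X, d) = 1
(z(-3, -2) + 30)*A = (1 + 30)*(-21) = 31*(-21) = -651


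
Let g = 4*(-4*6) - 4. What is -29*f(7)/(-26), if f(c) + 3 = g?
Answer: -2987/26 ≈ -114.88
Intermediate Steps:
g = -100 (g = 4*(-24) - 4 = -96 - 4 = -100)
f(c) = -103 (f(c) = -3 - 100 = -103)
-29*f(7)/(-26) = -29*(-103)/(-26) = 2987*(-1/26) = -2987/26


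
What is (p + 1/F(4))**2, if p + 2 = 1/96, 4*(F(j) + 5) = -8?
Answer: 2053489/451584 ≈ 4.5473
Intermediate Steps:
F(j) = -7 (F(j) = -5 + (1/4)*(-8) = -5 - 2 = -7)
p = -191/96 (p = -2 + 1/96 = -191/96 ≈ -1.9896)
(p + 1/F(4))**2 = (-191/96 + 1/(-7))**2 = (-191/96 - 1/7)**2 = (-1433/672)**2 = 2053489/451584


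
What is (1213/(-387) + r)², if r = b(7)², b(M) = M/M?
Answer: 682276/149769 ≈ 4.5555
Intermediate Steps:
b(M) = 1
r = 1 (r = 1² = 1)
(1213/(-387) + r)² = (1213/(-387) + 1)² = (1213*(-1/387) + 1)² = (-1213/387 + 1)² = (-826/387)² = 682276/149769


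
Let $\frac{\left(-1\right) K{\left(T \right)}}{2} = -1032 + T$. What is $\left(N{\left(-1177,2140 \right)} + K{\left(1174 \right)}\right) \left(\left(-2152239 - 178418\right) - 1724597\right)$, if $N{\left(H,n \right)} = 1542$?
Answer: $-5101509532$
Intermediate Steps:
$K{\left(T \right)} = 2064 - 2 T$ ($K{\left(T \right)} = - 2 \left(-1032 + T\right) = 2064 - 2 T$)
$\left(N{\left(-1177,2140 \right)} + K{\left(1174 \right)}\right) \left(\left(-2152239 - 178418\right) - 1724597\right) = \left(1542 + \left(2064 - 2348\right)\right) \left(\left(-2152239 - 178418\right) - 1724597\right) = \left(1542 - 284\right) \left(-2330657 - 1724597\right) = 1258 \left(-4055254\right) = -5101509532$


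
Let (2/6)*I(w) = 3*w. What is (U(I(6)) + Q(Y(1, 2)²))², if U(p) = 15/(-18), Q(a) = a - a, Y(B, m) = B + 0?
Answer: 25/36 ≈ 0.69444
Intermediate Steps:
I(w) = 9*w (I(w) = 3*(3*w) = 9*w)
Y(B, m) = B
Q(a) = 0
U(p) = -⅚ (U(p) = 15*(-1/18) = -⅚)
(U(I(6)) + Q(Y(1, 2)²))² = (-⅚ + 0)² = (-⅚)² = 25/36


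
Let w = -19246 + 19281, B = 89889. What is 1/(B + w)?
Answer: 1/89924 ≈ 1.1121e-5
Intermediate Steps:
w = 35
1/(B + w) = 1/(89889 + 35) = 1/89924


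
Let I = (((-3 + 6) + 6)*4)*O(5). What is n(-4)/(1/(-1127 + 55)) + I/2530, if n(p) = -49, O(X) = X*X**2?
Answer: 13290034/253 ≈ 52530.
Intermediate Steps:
O(X) = X**3
I = 4500 (I = (((-3 + 6) + 6)*4)*5**3 = ((3 + 6)*4)*125 = (9*4)*125 = 36*125 = 4500)
n(-4)/(1/(-1127 + 55)) + I/2530 = -49/(1/(-1127 + 55)) + 4500/2530 = -49/(1/(-1072)) + 4500*(1/2530) = -49/(-1/1072) + 450/253 = -49*(-1072) + 450/253 = 52528 + 450/253 = 13290034/253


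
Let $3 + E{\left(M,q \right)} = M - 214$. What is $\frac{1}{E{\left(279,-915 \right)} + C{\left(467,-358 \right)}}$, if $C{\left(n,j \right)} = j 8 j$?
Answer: $\frac{1}{1025374} \approx 9.7525 \cdot 10^{-7}$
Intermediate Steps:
$C{\left(n,j \right)} = 8 j^{2}$ ($C{\left(n,j \right)} = 8 j j = 8 j^{2}$)
$E{\left(M,q \right)} = -217 + M$ ($E{\left(M,q \right)} = -3 + \left(M - 214\right) = -3 + \left(-214 + M\right) = -217 + M$)
$\frac{1}{E{\left(279,-915 \right)} + C{\left(467,-358 \right)}} = \frac{1}{\left(-217 + 279\right) + 8 \left(-358\right)^{2}} = \frac{1}{62 + 8 \cdot 128164} = \frac{1}{62 + 1025312} = \frac{1}{1025374}$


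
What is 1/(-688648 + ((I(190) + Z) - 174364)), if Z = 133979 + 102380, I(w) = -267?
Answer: -1/626920 ≈ -1.5951e-6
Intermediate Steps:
Z = 236359
1/(-688648 + ((I(190) + Z) - 174364)) = 1/(-688648 + ((-267 + 236359) - 174364)) = 1/(-688648 + (236092 - 174364)) = 1/(-688648 + 61728) = 1/(-626920) = -1/626920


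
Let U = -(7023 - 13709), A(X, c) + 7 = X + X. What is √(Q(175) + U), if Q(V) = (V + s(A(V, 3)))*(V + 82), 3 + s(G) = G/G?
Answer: 3*√5683 ≈ 226.16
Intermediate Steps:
A(X, c) = -7 + 2*X (A(X, c) = -7 + (X + X) = -7 + 2*X)
s(G) = -2 (s(G) = -3 + G/G = -3 + 1 = -2)
Q(V) = (-2 + V)*(82 + V) (Q(V) = (V - 2)*(V + 82) = (-2 + V)*(82 + V))
U = 6686 (U = -1*(-6686) = 6686)
√(Q(175) + U) = √((-164 + 175² + 80*175) + 6686) = √((-164 + 30625 + 14000) + 6686) = √(44461 + 6686) = √51147 = 3*√5683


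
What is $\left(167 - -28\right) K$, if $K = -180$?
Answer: $-35100$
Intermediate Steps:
$\left(167 - -28\right) K = \left(167 - -28\right) \left(-180\right) = \left(167 + 28\right) \left(-180\right) = 195 \left(-180\right) = -35100$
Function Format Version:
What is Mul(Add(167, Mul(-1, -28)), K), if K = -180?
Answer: -35100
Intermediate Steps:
Mul(Add(167, Mul(-1, -28)), K) = Mul(Add(167, Mul(-1, -28)), -180) = Mul(Add(167, 28), -180) = Mul(195, -180) = -35100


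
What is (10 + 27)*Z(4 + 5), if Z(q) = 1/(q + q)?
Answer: 37/18 ≈ 2.0556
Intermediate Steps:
Z(q) = 1/(2*q)
(10 + 27)*Z(4 + 5) = (10 + 27)*(1/(2*(4 + 5))) = 37*((1/2)/9) = 37*((1/2)*(1/9)) = 37*(1/18) = 37/18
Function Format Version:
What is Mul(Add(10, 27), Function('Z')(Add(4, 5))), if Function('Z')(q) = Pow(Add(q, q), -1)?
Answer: Rational(37, 18) ≈ 2.0556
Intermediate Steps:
Function('Z')(q) = Mul(Rational(1, 2), Pow(q, -1)) (Function('Z')(q) = Pow(Mul(2, q), -1) = Mul(Rational(1, 2), Pow(q, -1)))
Mul(Add(10, 27), Function('Z')(Add(4, 5))) = Mul(Add(10, 27), Mul(Rational(1, 2), Pow(Add(4, 5), -1))) = Mul(37, Mul(Rational(1, 2), Pow(9, -1))) = Mul(37, Mul(Rational(1, 2), Rational(1, 9))) = Mul(37, Rational(1, 18)) = Rational(37, 18)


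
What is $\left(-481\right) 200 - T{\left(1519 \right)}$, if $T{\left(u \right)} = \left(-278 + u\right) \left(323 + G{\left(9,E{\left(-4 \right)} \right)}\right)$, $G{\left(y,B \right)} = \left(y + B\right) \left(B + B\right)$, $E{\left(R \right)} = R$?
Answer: $-447403$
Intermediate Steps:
$G{\left(y,B \right)} = 2 B \left(B + y\right)$ ($G{\left(y,B \right)} = \left(B + y\right) 2 B = 2 B \left(B + y\right)$)
$T{\left(u \right)} = -78674 + 283 u$ ($T{\left(u \right)} = \left(-278 + u\right) \left(323 + 2 \left(-4\right) \left(-4 + 9\right)\right) = \left(-278 + u\right) \left(323 + 2 \left(-4\right) 5\right) = \left(-278 + u\right) \left(323 - 40\right) = \left(-278 + u\right) 283 = -78674 + 283 u$)
$\left(-481\right) 200 - T{\left(1519 \right)} = \left(-481\right) 200 - \left(-78674 + 283 \cdot 1519\right) = -96200 - \left(-78674 + 429877\right) = -96200 - 351203 = -447403$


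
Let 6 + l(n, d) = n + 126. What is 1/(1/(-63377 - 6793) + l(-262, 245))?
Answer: -70170/9964141 ≈ -0.0070423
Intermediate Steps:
l(n, d) = 120 + n (l(n, d) = -6 + (n + 126) = -6 + (126 + n) = 120 + n)
1/(1/(-63377 - 6793) + l(-262, 245)) = 1/(1/(-63377 - 6793) + (120 - 262)) = 1/(1/(-70170) - 142) = 1/(-1/70170 - 142) = 1/(-9964141/70170) = -70170/9964141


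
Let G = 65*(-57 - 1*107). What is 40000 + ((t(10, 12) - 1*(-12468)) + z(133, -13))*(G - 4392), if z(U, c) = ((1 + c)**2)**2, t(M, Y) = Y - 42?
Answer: -499295048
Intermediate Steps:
t(M, Y) = -42 + Y
z(U, c) = (1 + c)**4
G = -10660 (G = 65*(-57 - 107) = 65*(-164) = -10660)
40000 + ((t(10, 12) - 1*(-12468)) + z(133, -13))*(G - 4392) = 40000 + (((-42 + 12) - 1*(-12468)) + (1 - 13)**4)*(-10660 - 4392) = 40000 + ((-30 + 12468) + (-12)**4)*(-15052) = 40000 + (12438 + 20736)*(-15052) = 40000 + 33174*(-15052) = 40000 - 499335048 = -499295048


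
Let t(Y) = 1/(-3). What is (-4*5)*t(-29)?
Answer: 20/3 ≈ 6.6667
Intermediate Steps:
t(Y) = -⅓
(-4*5)*t(-29) = -4*5*(-⅓) = -20*(-⅓) = 20/3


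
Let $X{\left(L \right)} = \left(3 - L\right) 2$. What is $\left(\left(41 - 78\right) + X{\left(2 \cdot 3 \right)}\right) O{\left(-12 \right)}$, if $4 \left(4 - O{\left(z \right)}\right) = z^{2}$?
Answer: $1376$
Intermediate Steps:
$X{\left(L \right)} = 6 - 2 L$
$O{\left(z \right)} = 4 - \frac{z^{2}}{4}$
$\left(\left(41 - 78\right) + X{\left(2 \cdot 3 \right)}\right) O{\left(-12 \right)} = \left(\left(41 - 78\right) + \left(6 - 2 \cdot 2 \cdot 3\right)\right) \left(4 - \frac{\left(-12\right)^{2}}{4}\right) = \left(-37 + \left(6 - 12\right)\right) \left(4 - 36\right) = \left(-37 - 6\right) \left(-32\right) = \left(-43\right) \left(-32\right) = 1376$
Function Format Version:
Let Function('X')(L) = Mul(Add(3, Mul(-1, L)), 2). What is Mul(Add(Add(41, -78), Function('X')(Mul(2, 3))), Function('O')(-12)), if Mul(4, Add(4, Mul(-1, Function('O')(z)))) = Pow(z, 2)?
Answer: 1376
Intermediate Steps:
Function('X')(L) = Add(6, Mul(-2, L))
Function('O')(z) = Add(4, Mul(Rational(-1, 4), Pow(z, 2)))
Mul(Add(Add(41, -78), Function('X')(Mul(2, 3))), Function('O')(-12)) = Mul(Add(Add(41, -78), Add(6, Mul(-2, Mul(2, 3)))), Add(4, Mul(Rational(-1, 4), Pow(-12, 2)))) = Mul(Add(-37, Add(6, Mul(-2, 6))), Add(4, Mul(Rational(-1, 4), 144))) = Mul(Add(-37, Add(6, -12)), Add(4, -36)) = Mul(Add(-37, -6), -32) = Mul(-43, -32) = 1376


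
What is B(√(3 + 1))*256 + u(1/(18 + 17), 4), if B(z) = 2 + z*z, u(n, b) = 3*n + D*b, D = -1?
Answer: 53623/35 ≈ 1532.1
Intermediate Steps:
u(n, b) = -b + 3*n (u(n, b) = 3*n - b = -b + 3*n)
B(z) = 2 + z²
B(√(3 + 1))*256 + u(1/(18 + 17), 4) = (2 + (√(3 + 1))²)*256 + (-1*4 + 3/(18 + 17)) = (2 + (√4)²)*256 + (-4 + 3/35) = (2 + 2²)*256 + (-4 + 3*(1/35)) = (2 + 4)*256 + (-4 + 3/35) = 6*256 - 137/35 = 1536 - 137/35 = 53623/35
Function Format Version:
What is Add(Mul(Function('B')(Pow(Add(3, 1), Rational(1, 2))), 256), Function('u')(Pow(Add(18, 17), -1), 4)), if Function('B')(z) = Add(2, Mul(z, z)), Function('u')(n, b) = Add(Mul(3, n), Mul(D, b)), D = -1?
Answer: Rational(53623, 35) ≈ 1532.1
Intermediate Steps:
Function('u')(n, b) = Add(Mul(-1, b), Mul(3, n)) (Function('u')(n, b) = Add(Mul(3, n), Mul(-1, b)) = Add(Mul(-1, b), Mul(3, n)))
Function('B')(z) = Add(2, Pow(z, 2))
Add(Mul(Function('B')(Pow(Add(3, 1), Rational(1, 2))), 256), Function('u')(Pow(Add(18, 17), -1), 4)) = Add(Mul(Add(2, Pow(Pow(Add(3, 1), Rational(1, 2)), 2)), 256), Add(Mul(-1, 4), Mul(3, Pow(Add(18, 17), -1)))) = Add(Mul(Add(2, Pow(Pow(4, Rational(1, 2)), 2)), 256), Add(-4, Mul(3, Pow(35, -1)))) = Add(Mul(Add(2, Pow(2, 2)), 256), Add(-4, Mul(3, Rational(1, 35)))) = Add(Mul(Add(2, 4), 256), Add(-4, Rational(3, 35))) = Add(Mul(6, 256), Rational(-137, 35)) = Add(1536, Rational(-137, 35)) = Rational(53623, 35)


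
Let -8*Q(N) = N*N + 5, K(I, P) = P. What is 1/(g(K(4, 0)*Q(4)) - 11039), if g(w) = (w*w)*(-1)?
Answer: -1/11039 ≈ -9.0588e-5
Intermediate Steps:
Q(N) = -5/8 - N²/8 (Q(N) = -(N*N + 5)/8 = -(N² + 5)/8 = -(5 + N²)/8 = -5/8 - N²/8)
g(w) = -w² (g(w) = w²*(-1) = -w²)
1/(g(K(4, 0)*Q(4)) - 11039) = 1/(-(0*(-5/8 - ⅛*4²))² - 11039) = 1/(-(0*(-5/8 - ⅛*16))² - 11039) = 1/(-(0*(-5/8 - 2))² - 11039) = 1/(-(0*(-21/8))² - 11039) = 1/(-1*0² - 11039) = 1/(-1*0 - 11039) = 1/(0 - 11039) = 1/(-11039) = -1/11039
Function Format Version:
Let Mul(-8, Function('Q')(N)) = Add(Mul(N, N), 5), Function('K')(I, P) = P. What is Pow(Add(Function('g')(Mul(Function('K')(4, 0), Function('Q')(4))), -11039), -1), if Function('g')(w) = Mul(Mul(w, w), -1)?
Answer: Rational(-1, 11039) ≈ -9.0588e-5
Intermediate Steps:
Function('Q')(N) = Add(Rational(-5, 8), Mul(Rational(-1, 8), Pow(N, 2))) (Function('Q')(N) = Mul(Rational(-1, 8), Add(Mul(N, N), 5)) = Mul(Rational(-1, 8), Add(Pow(N, 2), 5)) = Mul(Rational(-1, 8), Add(5, Pow(N, 2))) = Add(Rational(-5, 8), Mul(Rational(-1, 8), Pow(N, 2))))
Function('g')(w) = Mul(-1, Pow(w, 2)) (Function('g')(w) = Mul(Pow(w, 2), -1) = Mul(-1, Pow(w, 2)))
Pow(Add(Function('g')(Mul(Function('K')(4, 0), Function('Q')(4))), -11039), -1) = Pow(Add(Mul(-1, Pow(Mul(0, Add(Rational(-5, 8), Mul(Rational(-1, 8), Pow(4, 2)))), 2)), -11039), -1) = Pow(Add(Mul(-1, Pow(Mul(0, Add(Rational(-5, 8), Mul(Rational(-1, 8), 16))), 2)), -11039), -1) = Pow(Add(Mul(-1, Pow(Mul(0, Add(Rational(-5, 8), -2)), 2)), -11039), -1) = Pow(Add(Mul(-1, Pow(Mul(0, Rational(-21, 8)), 2)), -11039), -1) = Pow(Add(Mul(-1, Pow(0, 2)), -11039), -1) = Pow(Add(Mul(-1, 0), -11039), -1) = Pow(Add(0, -11039), -1) = Pow(-11039, -1) = Rational(-1, 11039)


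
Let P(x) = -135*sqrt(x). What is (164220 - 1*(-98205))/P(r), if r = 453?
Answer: -17495*sqrt(453)/4077 ≈ -91.332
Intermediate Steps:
(164220 - 1*(-98205))/P(r) = (164220 - 1*(-98205))/((-135*sqrt(453))) = (164220 + 98205)*(-sqrt(453)/61155) = 262425*(-sqrt(453)/61155) = -17495*sqrt(453)/4077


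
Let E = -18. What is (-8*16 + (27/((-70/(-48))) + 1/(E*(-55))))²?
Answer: 575669695441/48024900 ≈ 11987.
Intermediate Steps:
(-8*16 + (27/((-70/(-48))) + 1/(E*(-55))))² = (-8*16 + (27/((-70/(-48))) + 1/(-18*(-55))))² = (-128 + (27/((-70*(-1/48))) - 1/18*(-1/55)))² = (-128 + (27/(35/24) + 1/990))² = (-128 + (27*(24/35) + 1/990))² = (-128 + (648/35 + 1/990))² = (-128 + 128311/6930)² = (-758729/6930)² = 575669695441/48024900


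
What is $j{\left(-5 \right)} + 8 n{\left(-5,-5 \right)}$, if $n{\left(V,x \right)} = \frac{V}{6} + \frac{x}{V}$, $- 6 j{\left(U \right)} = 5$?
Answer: $\frac{1}{2} \approx 0.5$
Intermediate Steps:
$j{\left(U \right)} = - \frac{5}{6}$ ($j{\left(U \right)} = \left(- \frac{1}{6}\right) 5 = - \frac{5}{6}$)
$n{\left(V,x \right)} = \frac{V}{6} + \frac{x}{V}$ ($n{\left(V,x \right)} = V \frac{1}{6} + \frac{x}{V} = \frac{V}{6} + \frac{x}{V}$)
$j{\left(-5 \right)} + 8 n{\left(-5,-5 \right)} = - \frac{5}{6} + 8 \left(\frac{1}{6} \left(-5\right) - \frac{5}{-5}\right) = - \frac{5}{6} + 8 \left(- \frac{5}{6} - -1\right) = - \frac{5}{6} + 8 \left(- \frac{5}{6} + 1\right) = - \frac{5}{6} + 8 \cdot \frac{1}{6} = - \frac{5}{6} + \frac{4}{3} = \frac{1}{2}$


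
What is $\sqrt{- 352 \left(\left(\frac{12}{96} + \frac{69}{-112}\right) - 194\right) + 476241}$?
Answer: $\frac{9 \sqrt{329511}}{7} \approx 738.04$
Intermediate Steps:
$\sqrt{- 352 \left(\left(\frac{12}{96} + \frac{69}{-112}\right) - 194\right) + 476241} = \sqrt{- 352 \left(\left(12 \cdot \frac{1}{96} + 69 \left(- \frac{1}{112}\right)\right) - 194\right) + 476241} = \sqrt{- 352 \left(\left(\frac{1}{8} - \frac{69}{112}\right) - 194\right) + 476241} = \sqrt{- 352 \left(- \frac{55}{112} - 194\right) + 476241} = \sqrt{\left(-352\right) \left(- \frac{21783}{112}\right) + 476241} = \sqrt{\frac{479226}{7} + 476241} = \sqrt{\frac{3812913}{7}} = \frac{9 \sqrt{329511}}{7}$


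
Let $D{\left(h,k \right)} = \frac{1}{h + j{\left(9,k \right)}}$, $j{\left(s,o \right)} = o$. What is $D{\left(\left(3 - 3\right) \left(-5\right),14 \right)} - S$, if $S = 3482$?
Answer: $- \frac{48747}{14} \approx -3481.9$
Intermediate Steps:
$D{\left(h,k \right)} = \frac{1}{h + k}$
$D{\left(\left(3 - 3\right) \left(-5\right),14 \right)} - S = \frac{1}{\left(3 - 3\right) \left(-5\right) + 14} - 3482 = \frac{1}{0 \left(-5\right) + 14} - 3482 = \frac{1}{0 + 14} - 3482 = \frac{1}{14} - 3482 = - \frac{48747}{14}$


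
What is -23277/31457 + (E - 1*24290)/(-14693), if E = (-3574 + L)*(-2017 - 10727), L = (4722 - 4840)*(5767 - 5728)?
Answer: -468176895977/66028243 ≈ -7090.6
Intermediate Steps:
L = -4602 (L = -118*39 = -4602)
E = 104194944 (E = (-3574 - 4602)*(-2017 - 10727) = -8176*(-12744) = 104194944)
-23277/31457 + (E - 1*24290)/(-14693) = -23277/31457 + (104194944 - 1*24290)/(-14693) = -23277*1/31457 + (104194944 - 24290)*(-1/14693) = -23277/31457 + 104170654*(-1/14693) = -23277/31457 - 14881522/2099 = -468176895977/66028243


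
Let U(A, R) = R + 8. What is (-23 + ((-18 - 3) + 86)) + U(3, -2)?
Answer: 48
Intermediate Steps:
U(A, R) = 8 + R
(-23 + ((-18 - 3) + 86)) + U(3, -2) = (-23 + ((-18 - 3) + 86)) + (8 - 2) = (-23 + (-21 + 86)) + 6 = (-23 + 65) + 6 = 42 + 6 = 48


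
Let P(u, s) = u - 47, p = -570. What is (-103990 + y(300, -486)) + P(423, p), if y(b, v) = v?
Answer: -104100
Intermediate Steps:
P(u, s) = -47 + u
(-103990 + y(300, -486)) + P(423, p) = (-103990 - 486) + (-47 + 423) = -104476 + 376 = -104100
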